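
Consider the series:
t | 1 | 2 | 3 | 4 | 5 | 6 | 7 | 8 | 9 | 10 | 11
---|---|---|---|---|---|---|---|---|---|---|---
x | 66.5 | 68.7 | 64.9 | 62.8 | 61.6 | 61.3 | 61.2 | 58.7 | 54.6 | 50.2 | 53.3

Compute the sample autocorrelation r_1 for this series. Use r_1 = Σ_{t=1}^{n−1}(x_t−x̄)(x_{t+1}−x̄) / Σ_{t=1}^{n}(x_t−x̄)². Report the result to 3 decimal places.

0.747

Mean x̄ = (66.5 + 68.7 + 64.9 + 62.8 + 61.6 + 61.3 + 61.2 + 58.7 + 54.6 + 50.2 + 53.3)/11 = 60.3455
Numerator Σ_{t=1}^{10}(x_t−x̄)(x_{t+1}−x̄) = 243.5588
Denominator Σ(x_t−x̄)² = 325.9473
r_1 = 243.5588 / 325.9473 = 0.747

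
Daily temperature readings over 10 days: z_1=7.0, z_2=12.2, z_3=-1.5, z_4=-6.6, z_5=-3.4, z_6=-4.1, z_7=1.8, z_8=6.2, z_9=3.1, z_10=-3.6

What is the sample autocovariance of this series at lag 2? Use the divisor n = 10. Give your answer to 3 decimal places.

Mean z̄ = (7.0 + 12.2 − 1.5 − 6.6 − 3.4 − 4.1 + 1.8 + 6.2 + 3.1 − 3.6)/10 = 1.1100
Σ_{t=1}^{8}(z_t−z̄)(z_{t+2}−z̄) = -101.1682
γ_2 = -101.1682 / 10 = -10.117

-10.117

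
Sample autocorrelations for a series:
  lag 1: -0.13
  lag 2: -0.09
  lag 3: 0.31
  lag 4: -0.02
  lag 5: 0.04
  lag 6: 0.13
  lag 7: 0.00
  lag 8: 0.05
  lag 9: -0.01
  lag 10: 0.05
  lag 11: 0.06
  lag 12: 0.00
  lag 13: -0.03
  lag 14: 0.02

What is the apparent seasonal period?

The largest autocorrelation is r_3 = 0.31; the remaining lags stay at or below 0.13.
The dominant spike at lag 3 indicates a seasonal period of 3.

3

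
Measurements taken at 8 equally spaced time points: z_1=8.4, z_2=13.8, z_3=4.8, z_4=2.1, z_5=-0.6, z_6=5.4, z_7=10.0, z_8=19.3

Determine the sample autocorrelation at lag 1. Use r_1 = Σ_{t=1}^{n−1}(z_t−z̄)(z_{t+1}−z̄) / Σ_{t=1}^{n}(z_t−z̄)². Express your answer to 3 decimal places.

Mean z̄ = (8.4 + 13.8 + 4.8 + 2.1 − 0.6 + 5.4 + 10.0 + 19.3)/8 = 7.9000
Deviations from mean: 0.5000, 5.9000, -3.1000, -5.8000, -8.5000, -2.5000, 2.1000, 11.4000
Numerator Σ_{t=1}^{7}(z_t−z̄)(z_{t+1}−z̄) = 91.8800
Denominator Σ(z_t−z̄)² = 291.1800
r_1 = 91.8800 / 291.1800 = 0.316

0.316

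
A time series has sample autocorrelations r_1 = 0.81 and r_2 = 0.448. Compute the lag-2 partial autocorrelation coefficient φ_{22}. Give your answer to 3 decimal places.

φ_{22} = (r_2 − r_1²) / (1 − r_1²)
r_1² = (0.81)² = 0.6561
Numerator = 0.448 − 0.6561 = -0.2081; denominator = 1 − 0.6561 = 0.3439
φ_{22} = -0.2081 / 0.3439 = -0.605

-0.605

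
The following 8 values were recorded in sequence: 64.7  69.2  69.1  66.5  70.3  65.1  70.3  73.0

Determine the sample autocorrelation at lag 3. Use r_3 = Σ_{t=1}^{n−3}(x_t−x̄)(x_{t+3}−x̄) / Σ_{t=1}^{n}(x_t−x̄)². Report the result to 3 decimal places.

0.197

Mean x̄ = (64.7 + 69.2 + 69.1 + 66.5 + 70.3 + 65.1 + 70.3 + 73.0)/8 = 68.5250
Deviations from mean: -3.8250, 0.6750, 0.5750, -2.0250, 1.7750, -3.4250, 1.7750, 4.4750
Σ(x_t−x̄)(x_{t+3}−x̄) = (7.7456) + (1.1981) + (-1.9694) + (-3.5944) + (7.9431) = 11.3231
Denominator Σ(x_t−x̄)² = 57.5750
r_3 = 11.3231 / 57.5750 = 0.197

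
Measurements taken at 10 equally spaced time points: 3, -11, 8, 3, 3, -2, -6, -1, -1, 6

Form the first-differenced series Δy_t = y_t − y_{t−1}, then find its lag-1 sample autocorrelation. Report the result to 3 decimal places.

First differences Δy: -14, 19, -5, 0, -5, -4, 5, 0, 7
Mean of differences = 0.3333
Numerator Σ(Δy_t−Δȳ)(Δy_{t+1}−Δȳ) = -364.4444
Denominator Σ(Δy_t−Δȳ)² = 696.0000
r_1(Δy) = -364.4444 / 696.0000 = -0.524

-0.524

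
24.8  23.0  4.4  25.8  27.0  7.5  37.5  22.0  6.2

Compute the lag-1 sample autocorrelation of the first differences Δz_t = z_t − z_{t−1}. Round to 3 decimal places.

First differences Δz: -1.8, -18.6, 21.4, 1.2, -19.5, 30.0, -15.5, -15.8
Mean of differences = -2.3250
Numerator Σ(Δz_t−Δz̄)(Δz_{t+1}−Δz̄) = -1175.1106
Denominator Σ(Δz_t−Δz̄)² = 2535.4950
r_1(Δz) = -1175.1106 / 2535.4950 = -0.463

-0.463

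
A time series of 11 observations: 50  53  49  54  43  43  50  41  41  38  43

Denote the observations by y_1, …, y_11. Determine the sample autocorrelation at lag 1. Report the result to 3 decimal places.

Mean ȳ = (50 + 53 + 49 + 54 + 43 + 43 + 50 + 41 + 41 + 38 + 43)/11 = 45.9091
Numerator Σ_{t=1}^{10}(y_t−ȳ)(y_{t+1}−ȳ) = 114.8099
Denominator Σ(y_t−ȳ)² = 294.9091
r_1 = 114.8099 / 294.9091 = 0.389

0.389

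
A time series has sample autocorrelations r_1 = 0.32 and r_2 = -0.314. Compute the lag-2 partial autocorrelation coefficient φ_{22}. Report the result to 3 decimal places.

φ_{22} = (r_2 − r_1²) / (1 − r_1²)
r_1² = (0.32)² = 0.1024
Numerator = -0.314 − 0.1024 = -0.4164; denominator = 1 − 0.1024 = 0.8976
φ_{22} = -0.4164 / 0.8976 = -0.464

-0.464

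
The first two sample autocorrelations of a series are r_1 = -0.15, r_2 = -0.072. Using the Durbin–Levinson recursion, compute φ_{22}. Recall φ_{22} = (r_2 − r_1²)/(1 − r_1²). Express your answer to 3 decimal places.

φ_{22} = (r_2 − r_1²) / (1 − r_1²)
r_1² = (-0.15)² = 0.0225
Numerator = -0.072 − 0.0225 = -0.0945; denominator = 1 − 0.0225 = 0.9775
φ_{22} = -0.0945 / 0.9775 = -0.097

-0.097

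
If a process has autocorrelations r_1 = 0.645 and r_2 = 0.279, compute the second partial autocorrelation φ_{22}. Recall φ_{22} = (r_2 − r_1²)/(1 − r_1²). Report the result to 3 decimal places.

φ_{22} = (r_2 − r_1²) / (1 − r_1²)
r_1² = (0.645)² = 0.416025
Numerator = 0.279 − 0.4160 = -0.1370; denominator = 1 − 0.4160 = 0.5840
φ_{22} = -0.1370 / 0.5840 = -0.235

-0.235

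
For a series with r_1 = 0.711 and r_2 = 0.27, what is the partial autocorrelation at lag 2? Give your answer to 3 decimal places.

φ_{22} = (r_2 − r_1²) / (1 − r_1²)
r_1² = (0.711)² = 0.505521
Numerator = 0.27 − 0.5055 = -0.2355; denominator = 1 − 0.5055 = 0.4945
φ_{22} = -0.2355 / 0.4945 = -0.476

-0.476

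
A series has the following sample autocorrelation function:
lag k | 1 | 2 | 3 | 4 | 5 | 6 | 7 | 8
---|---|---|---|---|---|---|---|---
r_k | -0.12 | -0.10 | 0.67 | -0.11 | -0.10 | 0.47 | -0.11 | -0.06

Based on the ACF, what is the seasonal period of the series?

The largest autocorrelation is r_3 = 0.67, with a weaker echo at lag 6 (0.47); the remaining lags stay at or below -0.06.
The dominant spike at lag 3 indicates a seasonal period of 3.

3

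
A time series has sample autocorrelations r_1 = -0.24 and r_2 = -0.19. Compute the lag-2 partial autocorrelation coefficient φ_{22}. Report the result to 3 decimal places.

φ_{22} = (r_2 − r_1²) / (1 − r_1²)
r_1² = (-0.24)² = 0.0576
Numerator = -0.19 − 0.0576 = -0.2476; denominator = 1 − 0.0576 = 0.9424
φ_{22} = -0.2476 / 0.9424 = -0.263

-0.263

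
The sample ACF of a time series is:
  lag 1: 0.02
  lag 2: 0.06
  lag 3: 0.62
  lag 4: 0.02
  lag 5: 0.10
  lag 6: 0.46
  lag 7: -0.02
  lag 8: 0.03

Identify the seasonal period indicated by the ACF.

The largest autocorrelation is r_3 = 0.62, with a weaker echo at lag 6 (0.46); the remaining lags stay at or below 0.10.
The dominant spike at lag 3 indicates a seasonal period of 3.

3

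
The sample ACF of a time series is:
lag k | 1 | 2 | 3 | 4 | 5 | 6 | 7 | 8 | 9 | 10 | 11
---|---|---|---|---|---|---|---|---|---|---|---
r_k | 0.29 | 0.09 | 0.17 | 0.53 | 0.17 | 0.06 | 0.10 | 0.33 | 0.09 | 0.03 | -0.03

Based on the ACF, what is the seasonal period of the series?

4

The largest autocorrelation is r_4 = 0.53, with a weaker echo at lag 8 (0.33); the remaining lags stay at or below 0.29. The elevated value at lag 1 (0.29), dropping to 0.09 at lag 2, reflects decaying short-term dependence rather than seasonality.
The dominant spike at lag 4 indicates a seasonal period of 4.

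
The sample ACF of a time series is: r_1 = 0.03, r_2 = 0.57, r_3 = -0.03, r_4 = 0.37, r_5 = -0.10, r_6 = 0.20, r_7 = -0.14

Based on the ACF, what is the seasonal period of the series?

The largest autocorrelation is r_2 = 0.57, with weaker echoes at lags 4 (0.37) and 6 (0.20); the remaining lags stay at or below 0.03.
The dominant spike at lag 2 indicates a seasonal period of 2.

2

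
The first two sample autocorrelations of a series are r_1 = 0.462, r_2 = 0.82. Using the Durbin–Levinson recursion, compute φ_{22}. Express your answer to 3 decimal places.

φ_{22} = (r_2 − r_1²) / (1 − r_1²)
r_1² = (0.462)² = 0.213444
Numerator = 0.82 − 0.2134 = 0.6066; denominator = 1 − 0.2134 = 0.7866
φ_{22} = 0.6066 / 0.7866 = 0.771

0.771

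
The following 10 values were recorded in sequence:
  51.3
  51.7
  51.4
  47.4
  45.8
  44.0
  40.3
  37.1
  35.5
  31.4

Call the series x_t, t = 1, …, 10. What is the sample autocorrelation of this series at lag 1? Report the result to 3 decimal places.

0.711

Mean x̄ = (51.3 + 51.7 + 51.4 + 47.4 + 45.8 + 44.0 + 40.3 + 37.1 + 35.5 + 31.4)/10 = 43.5900
Numerator Σ_{t=1}^{9}(x_t−x̄)(x_{t+1}−x̄) = 336.0739
Denominator Σ(x_t−x̄)² = 472.7690
r_1 = 336.0739 / 472.7690 = 0.711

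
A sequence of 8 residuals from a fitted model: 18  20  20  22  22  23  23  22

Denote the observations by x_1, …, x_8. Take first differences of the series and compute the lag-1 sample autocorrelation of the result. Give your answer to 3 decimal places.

First differences Δx: 2, 0, 2, 0, 1, 0, -1
Mean of differences = 0.5714
Numerator Σ(Δx_t−Δx̄)(Δx_{t+1}−Δx̄) = -2.0408
Denominator Σ(Δx_t−Δx̄)² = 7.7143
r_1(Δx) = -2.0408 / 7.7143 = -0.265

-0.265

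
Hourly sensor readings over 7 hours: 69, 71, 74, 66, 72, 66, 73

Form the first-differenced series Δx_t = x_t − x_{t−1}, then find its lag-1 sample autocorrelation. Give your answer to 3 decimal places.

First differences Δx: 2, 3, -8, 6, -6, 7
Mean of differences = 0.6667
Numerator Σ(Δx_t−Δx̄)(Δx_{t+1}−Δx̄) = -141.1111
Denominator Σ(Δx_t−Δx̄)² = 195.3333
r_1(Δx) = -141.1111 / 195.3333 = -0.722

-0.722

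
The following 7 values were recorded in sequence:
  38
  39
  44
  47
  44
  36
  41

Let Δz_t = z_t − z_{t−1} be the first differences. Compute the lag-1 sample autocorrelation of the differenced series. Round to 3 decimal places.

-0.029

First differences Δz: 1, 5, 3, -3, -8, 5
Mean of differences = 0.5000
Numerator Σ(Δz_t−Δz̄)(Δz_{t+1}−Δz̄) = -3.7500
Denominator Σ(Δz_t−Δz̄)² = 131.5000
r_1(Δz) = -3.7500 / 131.5000 = -0.029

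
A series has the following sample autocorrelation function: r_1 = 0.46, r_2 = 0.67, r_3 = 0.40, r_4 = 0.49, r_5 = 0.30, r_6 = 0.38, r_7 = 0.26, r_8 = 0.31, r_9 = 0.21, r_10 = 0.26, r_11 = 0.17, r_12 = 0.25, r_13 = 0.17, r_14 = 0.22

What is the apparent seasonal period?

The largest autocorrelation is r_2 = 0.67, with a weaker echo at lag 4 (0.49); the remaining lags stay at or below 0.46.
The dominant spike at lag 2 indicates a seasonal period of 2.

2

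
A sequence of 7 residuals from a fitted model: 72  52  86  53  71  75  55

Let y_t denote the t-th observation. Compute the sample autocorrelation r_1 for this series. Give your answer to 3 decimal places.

-0.725

Mean ȳ = (72 + 52 + 86 + 53 + 71 + 75 + 55)/7 = 66.2857
Deviations from mean: 5.7143, -14.2857, 19.7143, -13.2857, 4.7143, 8.7143, -11.2857
Numerator Σ_{t=1}^{6}(y_t−ȳ)(y_{t+1}−ȳ) = -745.0816
Denominator Σ(y_t−ȳ)² = 1027.4286
r_1 = -745.0816 / 1027.4286 = -0.725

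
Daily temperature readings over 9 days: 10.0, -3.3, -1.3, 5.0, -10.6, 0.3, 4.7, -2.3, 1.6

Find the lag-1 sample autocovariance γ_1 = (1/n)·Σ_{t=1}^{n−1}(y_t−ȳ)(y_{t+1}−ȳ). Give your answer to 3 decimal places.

Mean ȳ = (10.0 − 3.3 − 1.3 + 5.0 − 10.6 + 0.3 + 4.7 − 2.3 + 1.6)/9 = 0.4556
Σ_{t=1}^{8}(y_t−ȳ)(y_{t+1}−ȳ) = -101.2609
γ_1 = -101.2609 / 9 = -11.251

-11.251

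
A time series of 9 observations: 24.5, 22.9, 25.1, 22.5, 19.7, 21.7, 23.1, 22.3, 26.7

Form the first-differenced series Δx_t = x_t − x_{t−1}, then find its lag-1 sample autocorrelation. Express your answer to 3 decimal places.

First differences Δx: -1.6, 2.2, -2.6, -2.8, 2.0, 1.4, -0.8, 4.4
Mean of differences = 0.2750
Numerator Σ(Δx_t−Δx̄)(Δx_{t+1}−Δx̄) = -9.3106
Denominator Σ(Δx_t−Δx̄)² = 47.3550
r_1(Δx) = -9.3106 / 47.3550 = -0.197

-0.197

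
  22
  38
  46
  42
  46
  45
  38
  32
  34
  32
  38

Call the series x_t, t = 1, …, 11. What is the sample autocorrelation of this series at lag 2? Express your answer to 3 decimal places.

Mean x̄ = (22 + 38 + 46 + 42 + 46 + 45 + 38 + 32 + 34 + 32 + 38)/11 = 37.5455
Numerator Σ_{t=1}^{9}(x_t−x̄)(x_{t+2}−x̄) = -34.6860
Denominator Σ(x_t−x̄)² = 534.7273
r_2 = -34.6860 / 534.7273 = -0.065

-0.065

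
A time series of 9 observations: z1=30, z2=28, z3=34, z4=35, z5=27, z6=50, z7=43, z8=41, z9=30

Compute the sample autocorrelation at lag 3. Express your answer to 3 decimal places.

-0.173

Mean z̄ = (30 + 28 + 34 + 35 + 27 + 50 + 43 + 41 + 30)/9 = 35.3333
Σ(z_t−z̄)(z_{t+3}−z̄) = (1.7778) + (61.1111) + (-19.5556) + (-2.5556) + (-47.2222) + (-78.2222) = -84.6667
Denominator Σ(z_t−z̄)² = 488.0000
r_3 = -84.6667 / 488.0000 = -0.173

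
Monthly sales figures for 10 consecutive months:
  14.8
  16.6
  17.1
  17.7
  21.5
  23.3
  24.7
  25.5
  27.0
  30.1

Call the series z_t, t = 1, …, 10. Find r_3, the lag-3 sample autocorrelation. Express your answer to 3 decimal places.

0.179

Mean z̄ = (14.8 + 16.6 + 17.1 + 17.7 + 21.5 + 23.3 + 24.7 + 25.5 + 27.0 + 30.1)/10 = 21.8300
Numerator Σ_{t=1}^{7}(z_t−z̄)(z_{t+3}−z̄) = 42.0773
Denominator Σ(z_t−z̄)² = 235.3010
r_3 = 42.0773 / 235.3010 = 0.179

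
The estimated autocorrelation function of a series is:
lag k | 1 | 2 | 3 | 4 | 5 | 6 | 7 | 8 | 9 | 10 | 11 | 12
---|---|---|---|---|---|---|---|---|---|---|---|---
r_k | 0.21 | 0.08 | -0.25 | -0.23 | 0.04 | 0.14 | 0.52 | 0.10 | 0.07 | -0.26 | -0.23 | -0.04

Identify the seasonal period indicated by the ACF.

7

The largest autocorrelation is r_7 = 0.52; the remaining lags stay at or below 0.21. The elevated value at lag 1 (0.21), dropping to 0.08 at lag 2, reflects decaying short-term dependence rather than seasonality.
The dominant spike at lag 7 indicates a seasonal period of 7.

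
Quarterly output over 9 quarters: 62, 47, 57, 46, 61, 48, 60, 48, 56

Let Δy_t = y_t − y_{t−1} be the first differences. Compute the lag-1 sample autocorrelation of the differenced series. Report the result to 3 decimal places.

First differences Δy: -15, 10, -11, 15, -13, 12, -12, 8
Mean of differences = -0.7500
Numerator Σ(Δy_t−Δȳ)(Δy_{t+1}−Δȳ) = -1015.8125
Denominator Σ(Δy_t−Δȳ)² = 1187.5000
r_1(Δy) = -1015.8125 / 1187.5000 = -0.855

-0.855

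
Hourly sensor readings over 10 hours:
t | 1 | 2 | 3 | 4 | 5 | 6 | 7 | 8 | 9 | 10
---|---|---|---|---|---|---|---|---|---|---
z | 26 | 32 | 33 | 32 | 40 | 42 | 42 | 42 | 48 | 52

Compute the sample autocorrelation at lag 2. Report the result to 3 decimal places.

0.306

Mean z̄ = (26 + 32 + 33 + 32 + 40 + 42 + 42 + 42 + 48 + 52)/10 = 38.9000
Numerator Σ_{t=1}^{8}(z_t−z̄)(z_{t+2}−z̄) = 177.6800
Denominator Σ(z_t−z̄)² = 580.9000
r_2 = 177.6800 / 580.9000 = 0.306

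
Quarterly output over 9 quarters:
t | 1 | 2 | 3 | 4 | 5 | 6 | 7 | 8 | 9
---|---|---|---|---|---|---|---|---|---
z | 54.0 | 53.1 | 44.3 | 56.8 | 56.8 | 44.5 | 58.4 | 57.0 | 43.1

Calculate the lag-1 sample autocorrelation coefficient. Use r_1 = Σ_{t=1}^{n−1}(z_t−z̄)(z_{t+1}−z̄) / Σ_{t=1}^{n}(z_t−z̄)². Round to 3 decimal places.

-0.374

Mean z̄ = (54.0 + 53.1 + 44.3 + 56.8 + 56.8 + 44.5 + 58.4 + 57.0 + 43.1)/9 = 52.0000
Numerator Σ_{t=1}^{8}(z_t−z̄)(z_{t+1}−z̄) = -116.6900
Denominator Σ(z_t−z̄)² = 312.0000
r_1 = -116.6900 / 312.0000 = -0.374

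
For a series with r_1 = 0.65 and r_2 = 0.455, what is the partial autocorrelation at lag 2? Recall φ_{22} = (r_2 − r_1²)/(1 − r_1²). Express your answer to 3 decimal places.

φ_{22} = (r_2 − r_1²) / (1 − r_1²)
r_1² = (0.65)² = 0.4225
Numerator = 0.455 − 0.4225 = 0.0325; denominator = 1 − 0.4225 = 0.5775
φ_{22} = 0.0325 / 0.5775 = 0.056

0.056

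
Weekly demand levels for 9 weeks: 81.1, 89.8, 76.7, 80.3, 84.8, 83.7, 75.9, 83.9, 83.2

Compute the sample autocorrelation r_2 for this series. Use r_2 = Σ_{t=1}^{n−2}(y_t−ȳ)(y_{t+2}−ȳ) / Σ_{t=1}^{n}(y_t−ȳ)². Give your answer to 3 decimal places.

-0.317

Mean ȳ = (81.1 + 89.8 + 76.7 + 80.3 + 84.8 + 83.7 + 75.9 + 83.9 + 83.2)/9 = 82.1556
Σ(y_t−ȳ)(y_{t+2}−ȳ) = (5.7586) + (-14.1847) + (-14.4269) + (-2.8658) + (-16.5425) + (2.6942) + (-6.5336) = -46.1006
Denominator Σ(y_t−ȳ)² = 145.4022
r_2 = -46.1006 / 145.4022 = -0.317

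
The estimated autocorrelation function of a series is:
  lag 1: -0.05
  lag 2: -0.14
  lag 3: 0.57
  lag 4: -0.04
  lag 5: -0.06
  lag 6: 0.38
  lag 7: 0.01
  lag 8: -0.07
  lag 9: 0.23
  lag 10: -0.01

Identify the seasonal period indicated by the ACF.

3

The largest autocorrelation is r_3 = 0.57, with weaker echoes at lags 6 (0.38) and 9 (0.23); the remaining lags stay at or below 0.01.
The dominant spike at lag 3 indicates a seasonal period of 3.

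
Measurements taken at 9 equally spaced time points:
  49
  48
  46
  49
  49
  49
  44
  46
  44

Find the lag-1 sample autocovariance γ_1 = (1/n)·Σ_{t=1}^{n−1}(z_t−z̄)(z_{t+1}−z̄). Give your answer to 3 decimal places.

0.752

Mean z̄ = (49 + 48 + 46 + 49 + 49 + 49 + 44 + 46 + 44)/9 = 47.1111
Σ_{t=1}^{8}(z_t−z̄)(z_{t+1}−z̄) = 6.7654
γ_1 = 6.7654 / 9 = 0.752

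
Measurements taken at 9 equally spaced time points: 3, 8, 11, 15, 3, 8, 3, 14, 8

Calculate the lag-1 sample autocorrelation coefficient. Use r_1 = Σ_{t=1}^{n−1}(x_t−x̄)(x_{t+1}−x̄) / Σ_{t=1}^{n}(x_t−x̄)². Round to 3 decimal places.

-0.265

Mean x̄ = (3 + 8 + 11 + 15 + 3 + 8 + 3 + 14 + 8)/9 = 8.1111
Numerator Σ_{t=1}^{8}(x_t−x̄)(x_{t+1}−x̄) = -44.6790
Denominator Σ(x_t−x̄)² = 168.8889
r_1 = -44.6790 / 168.8889 = -0.265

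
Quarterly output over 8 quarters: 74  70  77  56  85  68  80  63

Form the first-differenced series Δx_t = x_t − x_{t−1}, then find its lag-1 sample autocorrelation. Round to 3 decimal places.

First differences Δx: -4, 7, -21, 29, -17, 12, -17
Mean of differences = -1.5714
Numerator Σ(Δx_t−Δx̄)(Δx_{t+1}−Δx̄) = -1671.7551
Denominator Σ(Δx_t−Δx̄)² = 2051.7143
r_1(Δx) = -1671.7551 / 2051.7143 = -0.815

-0.815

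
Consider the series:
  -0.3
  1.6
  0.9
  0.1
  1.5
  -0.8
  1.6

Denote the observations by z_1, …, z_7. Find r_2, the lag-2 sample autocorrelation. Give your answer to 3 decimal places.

Mean z̄ = (-0.3 + 1.6 + 0.9 + 0.1 + 1.5 − 0.8 + 1.6)/7 = 0.6571
Deviations from mean: -0.9571, 0.9429, 0.2429, -0.5571, 0.8429, -1.4571, 0.9429
Numerator Σ_{t=1}^{5}(z_t−z̄)(z_{t+2}−z̄) = 1.0535
Denominator Σ(z_t−z̄)² = 5.8971
r_2 = 1.0535 / 5.8971 = 0.179

0.179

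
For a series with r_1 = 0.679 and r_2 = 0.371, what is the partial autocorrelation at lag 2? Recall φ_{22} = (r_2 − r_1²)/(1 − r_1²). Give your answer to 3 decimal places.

φ_{22} = (r_2 − r_1²) / (1 − r_1²)
r_1² = (0.679)² = 0.461041
Numerator = 0.371 − 0.4610 = -0.0900; denominator = 1 − 0.4610 = 0.5390
φ_{22} = -0.0900 / 0.5390 = -0.167

-0.167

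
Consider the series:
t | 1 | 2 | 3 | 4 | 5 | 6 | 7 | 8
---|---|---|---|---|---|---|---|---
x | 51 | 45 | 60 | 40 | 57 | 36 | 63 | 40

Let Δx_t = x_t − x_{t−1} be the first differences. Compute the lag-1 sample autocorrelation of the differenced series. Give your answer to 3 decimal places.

First differences Δx: -6, 15, -20, 17, -21, 27, -23
Mean of differences = -1.5714
Numerator Σ(Δx_t−Δx̄)(Δx_{t+1}−Δx̄) = -2249.1837
Denominator Σ(Δx_t−Δx̄)² = 2631.7143
r_1(Δx) = -2249.1837 / 2631.7143 = -0.855

-0.855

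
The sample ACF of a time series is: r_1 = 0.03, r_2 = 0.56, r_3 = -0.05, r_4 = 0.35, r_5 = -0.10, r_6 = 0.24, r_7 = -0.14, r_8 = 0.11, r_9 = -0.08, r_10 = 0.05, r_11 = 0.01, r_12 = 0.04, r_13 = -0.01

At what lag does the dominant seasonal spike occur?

The largest autocorrelation is r_2 = 0.56, with weaker echoes at lags 4 (0.35) and 6 (0.24); the remaining lags stay at or below 0.11.
The dominant spike at lag 2 indicates a seasonal period of 2.

2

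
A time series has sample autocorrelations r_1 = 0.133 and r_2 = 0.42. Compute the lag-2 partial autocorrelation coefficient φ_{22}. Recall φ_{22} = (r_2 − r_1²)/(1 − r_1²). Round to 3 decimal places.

φ_{22} = (r_2 − r_1²) / (1 − r_1²)
r_1² = (0.133)² = 0.017689
Numerator = 0.42 − 0.0177 = 0.4023; denominator = 1 − 0.0177 = 0.9823
φ_{22} = 0.4023 / 0.9823 = 0.410

0.410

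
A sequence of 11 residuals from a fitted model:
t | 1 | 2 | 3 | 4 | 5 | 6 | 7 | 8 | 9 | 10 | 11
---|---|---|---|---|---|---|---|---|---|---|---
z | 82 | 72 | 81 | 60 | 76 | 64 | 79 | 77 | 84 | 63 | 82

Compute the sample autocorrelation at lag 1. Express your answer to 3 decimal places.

-0.510

Mean z̄ = (82 + 72 + 81 + 60 + 76 + 64 + 79 + 77 + 84 + 63 + 82)/11 = 74.5455
Numerator Σ_{t=1}^{10}(z_t−z̄)(z_{t+1}−z̄) = -373.8430
Denominator Σ(z_t−z̄)² = 732.7273
r_1 = -373.8430 / 732.7273 = -0.510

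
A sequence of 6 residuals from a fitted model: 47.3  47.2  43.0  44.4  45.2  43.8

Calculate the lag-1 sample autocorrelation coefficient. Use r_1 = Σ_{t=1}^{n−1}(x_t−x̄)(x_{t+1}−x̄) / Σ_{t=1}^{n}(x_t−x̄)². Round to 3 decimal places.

Mean x̄ = (47.3 + 47.2 + 43.0 + 44.4 + 45.2 + 43.8)/6 = 45.1500
Deviations from mean: 2.1500, 2.0500, -2.1500, -0.7500, 0.0500, -1.3500
Σ(x_t−x̄)(x_{t+1}−x̄) = (4.4075) + (-4.4075) + (1.6125) + (-0.0375) + (-0.0675) = 1.5075
Denominator Σ(x_t−x̄)² = 15.8350
r_1 = 1.5075 / 15.8350 = 0.095

0.095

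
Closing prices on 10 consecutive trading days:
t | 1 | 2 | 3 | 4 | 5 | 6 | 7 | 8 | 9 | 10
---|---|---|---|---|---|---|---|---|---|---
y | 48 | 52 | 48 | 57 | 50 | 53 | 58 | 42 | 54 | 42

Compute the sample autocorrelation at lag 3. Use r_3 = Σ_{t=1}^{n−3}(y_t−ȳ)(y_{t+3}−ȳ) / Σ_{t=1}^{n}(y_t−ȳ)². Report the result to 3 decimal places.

-0.086

Mean ȳ = (48 + 52 + 48 + 57 + 50 + 53 + 58 + 42 + 54 + 42)/10 = 50.4000
Σ(y_t−ȳ)(y_{t+3}−ȳ) = (-15.8400) + (-0.6400) + (-6.2400) + (50.1600) + (3.3600) + (9.3600) + (-63.8400) = -23.6800
Denominator Σ(y_t−ȳ)² = 276.4000
r_3 = -23.6800 / 276.4000 = -0.086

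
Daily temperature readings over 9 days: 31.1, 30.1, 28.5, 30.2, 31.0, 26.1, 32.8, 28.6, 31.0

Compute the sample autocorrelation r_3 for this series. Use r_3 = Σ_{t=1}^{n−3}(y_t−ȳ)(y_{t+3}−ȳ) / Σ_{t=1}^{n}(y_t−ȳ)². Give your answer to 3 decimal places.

Mean ȳ = (31.1 + 30.1 + 28.5 + 30.2 + 31.0 + 26.1 + 32.8 + 28.6 + 31.0)/9 = 29.9333
Numerator Σ_{t=1}^{6}(y_t−ȳ)(y_{t+3}−ȳ) = 1.2367
Denominator Σ(y_t−ȳ)² = 30.4800
r_3 = 1.2367 / 30.4800 = 0.041

0.041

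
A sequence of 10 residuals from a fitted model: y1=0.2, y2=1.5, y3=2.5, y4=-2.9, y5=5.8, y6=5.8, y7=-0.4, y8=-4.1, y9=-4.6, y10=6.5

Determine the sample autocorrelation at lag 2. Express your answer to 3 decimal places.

-0.429

Mean ȳ = (0.2 + 1.5 + 2.5 − 2.9 + 5.8 + 5.8 − 0.4 − 4.1 − 4.6 + 6.5)/10 = 1.0300
Numerator Σ_{t=1}^{8}(y_t−ȳ)(y_{t+2}−ȳ) = -66.1028
Denominator Σ(y_t−ȳ)² = 154.0010
r_2 = -66.1028 / 154.0010 = -0.429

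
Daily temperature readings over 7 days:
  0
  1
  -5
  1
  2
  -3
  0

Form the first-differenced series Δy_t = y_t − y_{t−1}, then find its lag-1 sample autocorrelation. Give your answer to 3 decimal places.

-0.519

First differences Δy: 1, -6, 6, 1, -5, 3
Mean of differences = 0.0000
Numerator Σ(Δy_t−Δȳ)(Δy_{t+1}−Δȳ) = -56.0000
Denominator Σ(Δy_t−Δȳ)² = 108.0000
r_1(Δy) = -56.0000 / 108.0000 = -0.519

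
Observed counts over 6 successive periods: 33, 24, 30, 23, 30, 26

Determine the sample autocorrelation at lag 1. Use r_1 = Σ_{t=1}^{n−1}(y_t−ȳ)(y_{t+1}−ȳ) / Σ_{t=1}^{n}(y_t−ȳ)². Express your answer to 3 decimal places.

-0.695

Mean ȳ = (33 + 24 + 30 + 23 + 30 + 26)/6 = 27.6667
Deviations from mean: 5.3333, -3.6667, 2.3333, -4.6667, 2.3333, -1.6667
Σ(y_t−ȳ)(y_{t+1}−ȳ) = (-19.5556) + (-8.5556) + (-10.8889) + (-10.8889) + (-3.8889) = -53.7778
Denominator Σ(y_t−ȳ)² = 77.3333
r_1 = -53.7778 / 77.3333 = -0.695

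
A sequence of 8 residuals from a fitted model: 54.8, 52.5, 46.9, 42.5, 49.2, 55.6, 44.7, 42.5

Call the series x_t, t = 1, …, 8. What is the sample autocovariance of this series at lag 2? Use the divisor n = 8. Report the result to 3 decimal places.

-15.387

Mean x̄ = (54.8 + 52.5 + 46.9 + 42.5 + 49.2 + 55.6 + 44.7 + 42.5)/8 = 48.5875
Σ_{t=1}^{6}(x_t−x̄)(x_{t+2}−x̄) = -123.0928
γ_2 = -123.0928 / 8 = -15.387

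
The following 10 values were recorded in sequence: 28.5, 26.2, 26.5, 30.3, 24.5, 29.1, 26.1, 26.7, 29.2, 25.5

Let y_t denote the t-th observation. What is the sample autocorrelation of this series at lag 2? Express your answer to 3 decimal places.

0.139

Mean ȳ = (28.5 + 26.2 + 26.5 + 30.3 + 24.5 + 29.1 + 26.1 + 26.7 + 29.2 + 25.5)/10 = 27.2600
Numerator Σ_{t=1}^{8}(y_t−ȳ)(y_{t+2}−ȳ) = 4.4328
Denominator Σ(y_t−ȳ)² = 32.0040
r_2 = 4.4328 / 32.0040 = 0.139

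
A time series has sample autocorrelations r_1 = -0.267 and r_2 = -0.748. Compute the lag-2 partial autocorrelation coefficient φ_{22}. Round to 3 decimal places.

φ_{22} = (r_2 − r_1²) / (1 − r_1²)
r_1² = (-0.267)² = 0.071289
Numerator = -0.748 − 0.0713 = -0.8193; denominator = 1 − 0.0713 = 0.9287
φ_{22} = -0.8193 / 0.9287 = -0.882

-0.882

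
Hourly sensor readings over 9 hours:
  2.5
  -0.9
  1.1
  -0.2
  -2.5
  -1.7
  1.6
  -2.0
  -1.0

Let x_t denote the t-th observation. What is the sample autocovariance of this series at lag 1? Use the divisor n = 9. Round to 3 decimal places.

-0.481

Mean x̄ = (2.5 − 0.9 + 1.1 − 0.2 − 2.5 − 1.7 + 1.6 − 2.0 − 1.0)/9 = -0.3444
Σ_{t=1}^{8}(x_t−x̄)(x_{t+1}−x̄) = -4.3331
γ_1 = -4.3331 / 9 = -0.481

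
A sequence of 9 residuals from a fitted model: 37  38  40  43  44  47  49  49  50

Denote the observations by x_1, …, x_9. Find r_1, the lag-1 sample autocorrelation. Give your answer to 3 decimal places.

Mean x̄ = (37 + 38 + 40 + 43 + 44 + 47 + 49 + 49 + 50)/9 = 44.1111
Numerator Σ_{t=1}^{8}(x_t−x̄)(x_{t+1}−x̄) = 139.7654
Denominator Σ(x_t−x̄)² = 196.8889
r_1 = 139.7654 / 196.8889 = 0.710

0.710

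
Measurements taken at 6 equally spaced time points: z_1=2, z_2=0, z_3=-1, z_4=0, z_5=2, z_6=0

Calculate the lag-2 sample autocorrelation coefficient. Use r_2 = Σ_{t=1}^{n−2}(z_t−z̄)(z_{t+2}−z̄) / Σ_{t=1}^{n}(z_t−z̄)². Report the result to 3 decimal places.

-0.533

Mean z̄ = (2 + 0 − 1 + 0 + 2 + 0)/6 = 0.5000
Numerator Σ_{t=1}^{4}(z_t−z̄)(z_{t+2}−z̄) = -4.0000
Denominator Σ(z_t−z̄)² = 7.5000
r_2 = -4.0000 / 7.5000 = -0.533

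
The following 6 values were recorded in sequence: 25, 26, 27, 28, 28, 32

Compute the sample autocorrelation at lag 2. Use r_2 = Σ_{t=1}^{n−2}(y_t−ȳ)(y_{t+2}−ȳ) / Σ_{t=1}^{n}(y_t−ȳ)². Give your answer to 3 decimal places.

0.083

Mean ȳ = (25 + 26 + 27 + 28 + 28 + 32)/6 = 27.6667
Deviations from mean: -2.6667, -1.6667, -0.6667, 0.3333, 0.3333, 4.3333
Numerator Σ_{t=1}^{4}(y_t−ȳ)(y_{t+2}−ȳ) = 2.4444
Denominator Σ(y_t−ȳ)² = 29.3333
r_2 = 2.4444 / 29.3333 = 0.083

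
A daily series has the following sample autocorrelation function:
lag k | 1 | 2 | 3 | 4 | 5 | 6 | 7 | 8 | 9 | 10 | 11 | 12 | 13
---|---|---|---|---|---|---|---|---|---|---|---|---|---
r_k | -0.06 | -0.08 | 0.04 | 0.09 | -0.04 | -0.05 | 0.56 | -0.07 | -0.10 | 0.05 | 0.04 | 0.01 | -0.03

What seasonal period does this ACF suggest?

7

The largest autocorrelation is r_7 = 0.56; the remaining lags stay at or below 0.09.
The dominant spike at lag 7 indicates a seasonal period of 7.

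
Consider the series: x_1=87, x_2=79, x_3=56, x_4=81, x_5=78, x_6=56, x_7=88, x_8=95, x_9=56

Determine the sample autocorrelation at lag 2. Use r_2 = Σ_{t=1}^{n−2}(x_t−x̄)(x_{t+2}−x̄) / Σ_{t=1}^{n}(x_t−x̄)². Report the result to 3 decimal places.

Mean x̄ = (87 + 79 + 56 + 81 + 78 + 56 + 88 + 95 + 56)/9 = 75.1111
Numerator Σ_{t=1}^{7}(x_t−x̄)(x_{t+2}−x̄) = -961.2469
Denominator Σ(x_t−x̄)² = 1856.8889
r_2 = -961.2469 / 1856.8889 = -0.518

-0.518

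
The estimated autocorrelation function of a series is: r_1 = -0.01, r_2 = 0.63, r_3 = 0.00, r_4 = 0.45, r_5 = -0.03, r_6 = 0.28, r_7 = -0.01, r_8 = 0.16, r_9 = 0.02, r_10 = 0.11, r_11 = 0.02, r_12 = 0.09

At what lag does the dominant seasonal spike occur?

The largest autocorrelation is r_2 = 0.63, with weaker echoes at lags 4 (0.45), 6 (0.28) and 8 (0.16); the remaining lags stay at or below 0.11.
The dominant spike at lag 2 indicates a seasonal period of 2.

2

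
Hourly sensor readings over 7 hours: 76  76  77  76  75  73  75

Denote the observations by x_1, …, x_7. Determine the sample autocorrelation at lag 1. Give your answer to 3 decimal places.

0.408

Mean x̄ = (76 + 76 + 77 + 76 + 75 + 73 + 75)/7 = 75.4286
Σ(x_t−x̄)(x_{t+1}−x̄) = (0.3265) + (0.8980) + (0.8980) + (-0.2449) + (1.0408) + (1.0408) = 3.9592
Denominator Σ(x_t−x̄)² = 9.7143
r_1 = 3.9592 / 9.7143 = 0.408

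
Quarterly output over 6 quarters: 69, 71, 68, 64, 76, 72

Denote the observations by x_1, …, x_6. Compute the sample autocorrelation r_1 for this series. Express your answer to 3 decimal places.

-0.183

Mean x̄ = (69 + 71 + 68 + 64 + 76 + 72)/6 = 70.0000
Σ(x_t−x̄)(x_{t+1}−x̄) = (-1.0000) + (-2.0000) + (12.0000) + (-36.0000) + (12.0000) = -15.0000
Denominator Σ(x_t−x̄)² = 82.0000
r_1 = -15.0000 / 82.0000 = -0.183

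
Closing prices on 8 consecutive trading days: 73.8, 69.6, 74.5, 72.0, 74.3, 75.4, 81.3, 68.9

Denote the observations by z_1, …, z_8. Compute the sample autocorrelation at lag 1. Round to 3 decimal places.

-0.275

Mean z̄ = (73.8 + 69.6 + 74.5 + 72.0 + 74.3 + 75.4 + 81.3 + 68.9)/8 = 73.7250
Deviations from mean: 0.0750, -4.1250, 0.7750, -1.7250, 0.5750, 1.6750, 7.5750, -4.8250
Numerator Σ_{t=1}^{7}(z_t−z̄)(z_{t+1}−z̄) = -28.7331
Denominator Σ(z_t−z̄)² = 104.3950
r_1 = -28.7331 / 104.3950 = -0.275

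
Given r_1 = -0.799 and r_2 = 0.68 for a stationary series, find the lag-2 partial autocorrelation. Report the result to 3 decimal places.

φ_{22} = (r_2 − r_1²) / (1 − r_1²)
r_1² = (-0.799)² = 0.638401
Numerator = 0.68 − 0.6384 = 0.0416; denominator = 1 − 0.6384 = 0.3616
φ_{22} = 0.0416 / 0.3616 = 0.115

0.115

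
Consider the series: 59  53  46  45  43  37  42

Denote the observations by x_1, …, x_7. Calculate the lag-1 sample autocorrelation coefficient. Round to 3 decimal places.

Mean x̄ = (59 + 53 + 46 + 45 + 43 + 37 + 42)/7 = 46.4286
Numerator Σ_{t=1}^{6}(x_t−x̄)(x_{t+1}−x̄) = 159.3878
Denominator Σ(x_t−x̄)² = 323.7143
r_1 = 159.3878 / 323.7143 = 0.492

0.492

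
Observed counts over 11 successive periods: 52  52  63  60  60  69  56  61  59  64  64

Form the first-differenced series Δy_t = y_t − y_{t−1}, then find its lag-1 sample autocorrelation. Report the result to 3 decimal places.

First differences Δy: 0, 11, -3, 0, 9, -13, 5, -2, 5, 0
Mean of differences = 1.2000
Numerator Σ(Δy_t−Δȳ)(Δy_{t+1}−Δȳ) = -250.8400
Denominator Σ(Δy_t−Δȳ)² = 419.6000
r_1(Δy) = -250.8400 / 419.6000 = -0.598

-0.598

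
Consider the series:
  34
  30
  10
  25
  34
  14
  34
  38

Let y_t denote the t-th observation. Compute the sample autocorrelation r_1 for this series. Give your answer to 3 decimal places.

-0.148

Mean ȳ = (34 + 30 + 10 + 25 + 34 + 14 + 34 + 38)/8 = 27.3750
Σ(y_t−ȳ)(y_{t+1}−ȳ) = (17.3906) + (-45.6094) + (41.2656) + (-15.7344) + (-88.6094) + (-88.6094) + (70.3906) = -109.5156
Denominator Σ(y_t−ȳ)² = 737.8750
r_1 = -109.5156 / 737.8750 = -0.148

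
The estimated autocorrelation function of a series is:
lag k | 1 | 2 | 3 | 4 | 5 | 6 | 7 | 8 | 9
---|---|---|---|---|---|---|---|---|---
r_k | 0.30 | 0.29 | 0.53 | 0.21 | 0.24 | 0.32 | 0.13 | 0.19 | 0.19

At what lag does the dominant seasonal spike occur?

The largest autocorrelation is r_3 = 0.53, with a weaker echo at lag 6 (0.32); the remaining lags stay at or below 0.30. The elevated value at lag 1 (0.30), dropping to 0.29 at lag 2, reflects decaying short-term dependence rather than seasonality.
The dominant spike at lag 3 indicates a seasonal period of 3.

3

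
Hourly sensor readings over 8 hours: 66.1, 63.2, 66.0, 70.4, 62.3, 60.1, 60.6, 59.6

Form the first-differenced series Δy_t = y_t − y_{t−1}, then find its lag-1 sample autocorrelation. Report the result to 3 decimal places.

First differences Δy: -2.9, 2.8, 4.4, -8.1, -2.2, 0.5, -1.0
Mean of differences = -0.9286
Numerator Σ(Δy_t−Δȳ)(Δy_{t+1}−Δȳ) = -18.4965
Denominator Σ(Δy_t−Δȳ)² = 101.2743
r_1(Δy) = -18.4965 / 101.2743 = -0.183

-0.183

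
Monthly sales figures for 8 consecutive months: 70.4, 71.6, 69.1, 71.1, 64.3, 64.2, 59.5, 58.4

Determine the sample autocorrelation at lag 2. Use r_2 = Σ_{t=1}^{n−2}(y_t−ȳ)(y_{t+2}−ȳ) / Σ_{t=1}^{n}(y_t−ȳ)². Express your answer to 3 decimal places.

Mean ȳ = (70.4 + 71.6 + 69.1 + 71.1 + 64.3 + 64.2 + 59.5 + 58.4)/8 = 66.0750
Deviations from mean: 4.3250, 5.5250, 3.0250, 5.0250, -1.7750, -1.8750, -6.5750, -7.6750
Numerator Σ_{t=1}^{6}(y_t−ȳ)(y_{t+2}−ȳ) = 52.1163
Denominator Σ(y_t−ȳ)² = 192.4350
r_2 = 52.1163 / 192.4350 = 0.271

0.271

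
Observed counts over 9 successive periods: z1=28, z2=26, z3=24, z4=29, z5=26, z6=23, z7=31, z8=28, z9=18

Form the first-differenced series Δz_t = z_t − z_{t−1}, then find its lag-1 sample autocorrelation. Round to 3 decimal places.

-0.137

First differences Δz: -2, -2, 5, -3, -3, 8, -3, -10
Mean of differences = -1.2500
Numerator Σ(Δz_t−Δz̄)(Δz_{t+1}−Δz̄) = -29.0625
Denominator Σ(Δz_t−Δz̄)² = 211.5000
r_1(Δz) = -29.0625 / 211.5000 = -0.137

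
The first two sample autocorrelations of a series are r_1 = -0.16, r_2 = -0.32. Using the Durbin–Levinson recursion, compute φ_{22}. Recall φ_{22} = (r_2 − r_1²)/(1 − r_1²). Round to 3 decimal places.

φ_{22} = (r_2 − r_1²) / (1 − r_1²)
r_1² = (-0.16)² = 0.0256
Numerator = -0.32 − 0.0256 = -0.3456; denominator = 1 − 0.0256 = 0.9744
φ_{22} = -0.3456 / 0.9744 = -0.355

-0.355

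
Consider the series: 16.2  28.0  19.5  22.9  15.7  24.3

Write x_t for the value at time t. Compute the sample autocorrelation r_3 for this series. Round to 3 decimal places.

Mean x̄ = (16.2 + 28.0 + 19.5 + 22.9 + 15.7 + 24.3)/6 = 21.1000
Deviations from mean: -4.9000, 6.9000, -1.6000, 1.8000, -5.4000, 3.2000
Numerator Σ_{t=1}^{3}(x_t−x̄)(x_{t+3}−x̄) = -51.2000
Denominator Σ(x_t−x̄)² = 116.8200
r_3 = -51.2000 / 116.8200 = -0.438

-0.438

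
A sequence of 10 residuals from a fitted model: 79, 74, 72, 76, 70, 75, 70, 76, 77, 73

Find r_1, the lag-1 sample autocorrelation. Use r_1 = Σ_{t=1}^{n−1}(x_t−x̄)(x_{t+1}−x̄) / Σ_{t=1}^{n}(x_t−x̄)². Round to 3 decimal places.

Mean x̄ = (79 + 74 + 72 + 76 + 70 + 75 + 70 + 76 + 77 + 73)/10 = 74.2000
Numerator Σ_{t=1}^{9}(x_t−x̄)(x_{t+1}−x̄) = -24.6400
Denominator Σ(x_t−x̄)² = 79.6000
r_1 = -24.6400 / 79.6000 = -0.310

-0.310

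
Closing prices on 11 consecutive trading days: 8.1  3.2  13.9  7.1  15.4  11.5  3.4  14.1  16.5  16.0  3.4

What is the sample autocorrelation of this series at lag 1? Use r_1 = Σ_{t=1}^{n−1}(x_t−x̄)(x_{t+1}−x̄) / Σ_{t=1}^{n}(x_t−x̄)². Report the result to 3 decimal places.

Mean x̄ = (8.1 + 3.2 + 13.9 + 7.1 + 15.4 + 11.5 + 3.4 + 14.1 + 16.5 + 16.0 + 3.4)/11 = 10.2364
Numerator Σ_{t=1}^{10}(x_t−x̄)(x_{t+1}−x̄) = -46.0595
Denominator Σ(x_t−x̄)² = 286.4455
r_1 = -46.0595 / 286.4455 = -0.161

-0.161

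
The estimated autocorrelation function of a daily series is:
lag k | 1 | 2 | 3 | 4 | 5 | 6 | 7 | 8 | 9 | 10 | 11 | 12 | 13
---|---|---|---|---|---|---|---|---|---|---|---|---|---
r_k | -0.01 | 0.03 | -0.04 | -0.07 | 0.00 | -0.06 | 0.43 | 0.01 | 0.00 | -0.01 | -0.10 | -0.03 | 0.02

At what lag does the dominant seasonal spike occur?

7

The largest autocorrelation is r_7 = 0.43; the remaining lags stay at or below 0.03.
The dominant spike at lag 7 indicates a seasonal period of 7.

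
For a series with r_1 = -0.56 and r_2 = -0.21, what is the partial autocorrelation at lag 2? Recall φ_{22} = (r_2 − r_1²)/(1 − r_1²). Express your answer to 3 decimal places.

-0.763

φ_{22} = (r_2 − r_1²) / (1 − r_1²)
r_1² = (-0.56)² = 0.3136
Numerator = -0.21 − 0.3136 = -0.5236; denominator = 1 − 0.3136 = 0.6864
φ_{22} = -0.5236 / 0.6864 = -0.763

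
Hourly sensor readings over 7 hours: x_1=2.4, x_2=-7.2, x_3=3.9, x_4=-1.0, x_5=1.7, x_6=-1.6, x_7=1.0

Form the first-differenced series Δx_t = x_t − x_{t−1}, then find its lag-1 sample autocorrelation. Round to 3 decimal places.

-0.721

First differences Δx: -9.6, 11.1, -4.9, 2.7, -3.3, 2.6
Mean of differences = -0.2333
Numerator Σ(Δx_t−Δx̄)(Δx_{t+1}−Δx̄) = -190.4178
Denominator Σ(Δx_t−Δx̄)² = 263.9933
r_1(Δx) = -190.4178 / 263.9933 = -0.721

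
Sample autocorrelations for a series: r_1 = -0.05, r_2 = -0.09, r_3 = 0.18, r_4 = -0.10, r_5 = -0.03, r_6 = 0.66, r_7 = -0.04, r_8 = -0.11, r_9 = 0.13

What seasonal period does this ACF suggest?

The largest autocorrelation is r_6 = 0.66; the remaining lags stay at or below 0.18.
The dominant spike at lag 6 indicates a seasonal period of 6.

6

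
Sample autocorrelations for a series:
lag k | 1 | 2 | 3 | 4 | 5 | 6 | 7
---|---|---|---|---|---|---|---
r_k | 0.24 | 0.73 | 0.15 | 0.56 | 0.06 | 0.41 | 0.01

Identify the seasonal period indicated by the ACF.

2

The largest autocorrelation is r_2 = 0.73, with weaker echoes at lags 4 (0.56) and 6 (0.41); the remaining lags stay at or below 0.24.
The dominant spike at lag 2 indicates a seasonal period of 2.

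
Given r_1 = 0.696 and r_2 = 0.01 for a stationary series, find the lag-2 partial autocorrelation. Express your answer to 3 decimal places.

φ_{22} = (r_2 − r_1²) / (1 − r_1²)
r_1² = (0.696)² = 0.484416
Numerator = 0.01 − 0.4844 = -0.4744; denominator = 1 − 0.4844 = 0.5156
φ_{22} = -0.4744 / 0.5156 = -0.920

-0.920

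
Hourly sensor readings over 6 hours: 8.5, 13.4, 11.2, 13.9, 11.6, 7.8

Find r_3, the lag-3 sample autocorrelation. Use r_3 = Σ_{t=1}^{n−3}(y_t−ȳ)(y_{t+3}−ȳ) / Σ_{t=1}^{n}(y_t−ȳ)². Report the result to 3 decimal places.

Mean ȳ = (8.5 + 13.4 + 11.2 + 13.9 + 11.6 + 7.8)/6 = 11.0667
Deviations from mean: -2.5667, 2.3333, 0.1333, 2.8333, 0.5333, -3.2667
Σ(y_t−ȳ)(y_{t+3}−ȳ) = (-7.2722) + (1.2444) + (-0.4356) = -6.4633
Denominator Σ(y_t−ȳ)² = 31.0333
r_3 = -6.4633 / 31.0333 = -0.208

-0.208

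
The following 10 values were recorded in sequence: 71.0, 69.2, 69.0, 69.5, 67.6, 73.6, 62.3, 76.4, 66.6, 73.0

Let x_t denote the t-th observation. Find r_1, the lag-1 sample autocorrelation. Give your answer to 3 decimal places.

Mean x̄ = (71.0 + 69.2 + 69.0 + 69.5 + 67.6 + 73.6 + 62.3 + 76.4 + 66.6 + 73.0)/10 = 69.8200
Numerator Σ_{t=1}^{9}(x_t−x̄)(x_{t+1}−x̄) = -116.9764
Denominator Σ(x_t−x̄)² = 142.0960
r_1 = -116.9764 / 142.0960 = -0.823

-0.823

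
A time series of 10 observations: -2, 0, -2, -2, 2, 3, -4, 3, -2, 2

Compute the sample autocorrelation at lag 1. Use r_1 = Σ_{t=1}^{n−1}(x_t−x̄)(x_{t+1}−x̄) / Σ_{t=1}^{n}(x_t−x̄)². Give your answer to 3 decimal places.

-0.494

Mean x̄ = (-2 + 0 − 2 − 2 + 2 + 3 − 4 + 3 − 2 + 2)/10 = -0.2000
Numerator Σ_{t=1}^{9}(x_t−x̄)(x_{t+1}−x̄) = -28.4400
Denominator Σ(x_t−x̄)² = 57.6000
r_1 = -28.4400 / 57.6000 = -0.494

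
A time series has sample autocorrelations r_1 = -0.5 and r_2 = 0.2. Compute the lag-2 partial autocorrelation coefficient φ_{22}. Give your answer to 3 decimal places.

φ_{22} = (r_2 − r_1²) / (1 − r_1²)
r_1² = (-0.5)² = 0.25
Numerator = 0.2 − 0.2500 = -0.0500; denominator = 1 − 0.2500 = 0.7500
φ_{22} = -0.0500 / 0.7500 = -0.067

-0.067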